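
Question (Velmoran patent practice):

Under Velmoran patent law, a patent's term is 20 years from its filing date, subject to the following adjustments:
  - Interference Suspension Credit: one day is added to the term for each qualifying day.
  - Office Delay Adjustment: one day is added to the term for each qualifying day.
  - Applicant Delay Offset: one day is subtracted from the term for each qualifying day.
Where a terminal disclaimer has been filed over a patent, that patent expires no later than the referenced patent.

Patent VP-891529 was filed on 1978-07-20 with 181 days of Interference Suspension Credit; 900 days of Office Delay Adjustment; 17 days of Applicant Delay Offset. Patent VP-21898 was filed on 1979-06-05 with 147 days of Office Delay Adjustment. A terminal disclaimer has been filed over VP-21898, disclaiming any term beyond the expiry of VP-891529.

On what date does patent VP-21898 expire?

October 30, 1999

Natural term of VP-21898:
  Base: filing + 20 years → 5 June 1999.
  Office Delay Adjustment: +147 days → 30 October 1999.
Expiry of referenced patent VP-891529:
  Base: filing + 20 years → 20 July 1998.
  Interference Suspension Credit: +181 days → 17 January 1999.
  Office Delay Adjustment: +900 days → 5 July 2001.
  Applicant Delay Offset: −17 days → 18 June 2001.
Terminal disclaimer: VP-21898 expires on the earlier of 30 October 1999 and 18 June 2001.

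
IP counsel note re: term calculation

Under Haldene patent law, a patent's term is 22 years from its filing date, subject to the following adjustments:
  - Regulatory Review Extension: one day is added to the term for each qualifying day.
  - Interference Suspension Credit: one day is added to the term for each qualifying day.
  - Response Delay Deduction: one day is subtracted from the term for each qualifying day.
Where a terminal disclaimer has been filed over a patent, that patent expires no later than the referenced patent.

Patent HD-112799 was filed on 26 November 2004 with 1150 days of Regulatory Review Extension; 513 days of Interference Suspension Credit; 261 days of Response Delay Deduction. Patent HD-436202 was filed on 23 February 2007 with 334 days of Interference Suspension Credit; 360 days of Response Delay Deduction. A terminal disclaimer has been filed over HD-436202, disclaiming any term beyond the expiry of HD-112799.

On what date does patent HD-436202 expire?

2029-01-28

Natural term of HD-436202:
  Base: filing + 22 years → 23 February 2029.
  Interference Suspension Credit: +334 days → 23 January 2030.
  Response Delay Deduction: −360 days → 28 January 2029.
Expiry of referenced patent HD-112799:
  Base: filing + 22 years → 26 November 2026.
  Regulatory Review Extension: +1150 days → 19 January 2030.
  Interference Suspension Credit: +513 days → 16 June 2031.
  Response Delay Deduction: −261 days → 28 September 2030.
Terminal disclaimer: HD-436202 expires on the earlier of 28 January 2029 and 28 September 2030.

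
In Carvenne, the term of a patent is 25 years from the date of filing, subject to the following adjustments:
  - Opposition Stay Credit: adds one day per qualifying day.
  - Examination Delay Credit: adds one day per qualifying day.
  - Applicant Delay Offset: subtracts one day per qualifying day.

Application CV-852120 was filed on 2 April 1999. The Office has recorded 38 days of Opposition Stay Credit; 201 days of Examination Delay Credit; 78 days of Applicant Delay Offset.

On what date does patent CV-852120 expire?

September 10, 2024

Base term: filing date + 25 years → 2 April 2024.
Opposition Stay Credit: +38 days → 10 May 2024.
Examination Delay Credit: +201 days → 27 November 2024.
Applicant Delay Offset: −78 days → 10 September 2024.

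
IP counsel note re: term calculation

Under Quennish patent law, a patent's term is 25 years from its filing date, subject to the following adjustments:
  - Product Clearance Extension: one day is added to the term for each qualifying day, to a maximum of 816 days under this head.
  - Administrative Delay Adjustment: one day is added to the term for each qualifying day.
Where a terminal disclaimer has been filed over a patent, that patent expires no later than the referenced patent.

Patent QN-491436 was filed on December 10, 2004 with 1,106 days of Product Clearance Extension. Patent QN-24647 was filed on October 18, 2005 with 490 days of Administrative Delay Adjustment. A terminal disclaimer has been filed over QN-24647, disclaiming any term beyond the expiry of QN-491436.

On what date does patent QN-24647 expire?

Natural term of QN-24647:
  Base: filing + 25 years → 18 October 2030.
  Administrative Delay Adjustment: +490 days → 20 February 2032.
Expiry of referenced patent QN-491436:
  Base: filing + 25 years → 10 December 2029.
  Product Clearance Extension: 1106 days claimed exceeds the 816-day cap, so +816 days → 5 March 2032.
Terminal disclaimer: QN-24647 expires on the earlier of 20 February 2032 and 5 March 2032.

2032-02-20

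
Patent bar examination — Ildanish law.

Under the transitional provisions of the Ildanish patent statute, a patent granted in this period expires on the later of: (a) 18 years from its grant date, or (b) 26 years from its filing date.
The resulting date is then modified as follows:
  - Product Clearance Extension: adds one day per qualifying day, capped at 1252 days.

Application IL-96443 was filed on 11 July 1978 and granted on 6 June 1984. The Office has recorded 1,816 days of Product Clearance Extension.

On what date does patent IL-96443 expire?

(a) grant + 18 years → 6 June 2002.
(b) filing + 26 years → 11 July 2004.
Later of the two: 11 July 2004.
Product Clearance Extension: 1816 days claimed exceeds the 1252-day cap, so +1252 days → 15 December 2007.

2007-12-15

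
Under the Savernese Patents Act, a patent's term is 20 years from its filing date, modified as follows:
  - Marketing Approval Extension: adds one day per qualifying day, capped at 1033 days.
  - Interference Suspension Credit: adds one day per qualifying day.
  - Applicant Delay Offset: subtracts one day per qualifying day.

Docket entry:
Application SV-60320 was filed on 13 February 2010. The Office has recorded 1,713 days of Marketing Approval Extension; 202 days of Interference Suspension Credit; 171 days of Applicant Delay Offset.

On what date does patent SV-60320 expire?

2033-01-12

Base term: filing date + 20 years → 13 February 2030.
Marketing Approval Extension: 1713 days claimed exceeds the 1033-day cap, so +1033 days → 12 December 2032.
Interference Suspension Credit: +202 days → 2 July 2033.
Applicant Delay Offset: −171 days → 12 January 2033.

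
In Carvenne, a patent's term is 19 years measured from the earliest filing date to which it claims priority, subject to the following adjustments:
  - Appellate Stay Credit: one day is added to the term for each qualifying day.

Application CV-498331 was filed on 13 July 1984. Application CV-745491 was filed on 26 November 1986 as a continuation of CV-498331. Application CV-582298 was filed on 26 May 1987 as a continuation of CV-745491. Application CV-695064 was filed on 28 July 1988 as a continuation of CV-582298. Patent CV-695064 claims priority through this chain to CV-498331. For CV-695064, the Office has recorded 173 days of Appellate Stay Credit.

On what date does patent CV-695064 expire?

January 2, 2004

Earliest priority filing: 13 July 1984.
Base term: 13 July 1984 + 19 years → 13 July 2003.
Appellate Stay Credit: +173 days → 2 January 2004.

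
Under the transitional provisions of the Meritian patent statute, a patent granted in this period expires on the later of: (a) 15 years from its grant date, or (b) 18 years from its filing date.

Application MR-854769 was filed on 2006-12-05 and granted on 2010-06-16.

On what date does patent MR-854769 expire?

June 16, 2025

(a) grant + 15 years → 16 June 2025.
(b) filing + 18 years → 5 December 2024.
Later of the two: 16 June 2025.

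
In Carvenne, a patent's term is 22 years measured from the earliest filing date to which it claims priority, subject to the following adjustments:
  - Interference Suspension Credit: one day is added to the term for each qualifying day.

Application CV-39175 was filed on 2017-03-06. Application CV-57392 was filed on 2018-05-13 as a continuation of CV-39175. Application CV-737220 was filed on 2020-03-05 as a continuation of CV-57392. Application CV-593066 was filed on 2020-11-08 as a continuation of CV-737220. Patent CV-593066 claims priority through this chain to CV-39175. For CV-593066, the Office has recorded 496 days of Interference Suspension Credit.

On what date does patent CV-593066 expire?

2040-07-14

Earliest priority filing: 6 March 2017.
Base term: 6 March 2017 + 22 years → 6 March 2039.
Interference Suspension Credit: +496 days → 14 July 2040.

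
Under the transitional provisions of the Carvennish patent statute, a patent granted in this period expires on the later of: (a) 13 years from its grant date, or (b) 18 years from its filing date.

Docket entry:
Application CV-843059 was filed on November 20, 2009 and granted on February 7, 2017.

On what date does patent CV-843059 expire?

(a) grant + 13 years → 7 February 2030.
(b) filing + 18 years → 20 November 2027.
Later of the two: 7 February 2030.

2030-02-07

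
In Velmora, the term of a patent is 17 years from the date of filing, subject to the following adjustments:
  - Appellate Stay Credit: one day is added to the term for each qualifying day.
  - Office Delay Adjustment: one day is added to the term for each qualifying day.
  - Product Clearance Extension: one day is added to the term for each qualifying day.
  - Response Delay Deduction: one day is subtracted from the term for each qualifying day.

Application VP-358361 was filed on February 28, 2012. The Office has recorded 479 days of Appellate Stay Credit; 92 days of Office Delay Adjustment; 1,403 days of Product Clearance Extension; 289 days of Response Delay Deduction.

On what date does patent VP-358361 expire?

Base term: filing date + 17 years → 28 February 2029.
Appellate Stay Credit: +479 days → 22 June 2030.
Office Delay Adjustment: +92 days → 22 September 2030.
Product Clearance Extension: +1403 days → 26 July 2034.
Response Delay Deduction: −289 days → 10 October 2033.

October 10, 2033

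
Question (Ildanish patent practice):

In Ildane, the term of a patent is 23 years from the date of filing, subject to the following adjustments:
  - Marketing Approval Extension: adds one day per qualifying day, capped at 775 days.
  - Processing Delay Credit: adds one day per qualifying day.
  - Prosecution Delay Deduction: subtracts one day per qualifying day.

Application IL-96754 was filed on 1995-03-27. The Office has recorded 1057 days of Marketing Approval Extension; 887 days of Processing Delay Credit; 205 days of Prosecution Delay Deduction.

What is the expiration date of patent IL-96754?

Base term: filing date + 23 years → 27 March 2018.
Marketing Approval Extension: 1057 days claimed exceeds the 775-day cap, so +775 days → 10 May 2020.
Processing Delay Credit: +887 days → 14 October 2022.
Prosecution Delay Deduction: −205 days → 23 March 2022.

March 23, 2022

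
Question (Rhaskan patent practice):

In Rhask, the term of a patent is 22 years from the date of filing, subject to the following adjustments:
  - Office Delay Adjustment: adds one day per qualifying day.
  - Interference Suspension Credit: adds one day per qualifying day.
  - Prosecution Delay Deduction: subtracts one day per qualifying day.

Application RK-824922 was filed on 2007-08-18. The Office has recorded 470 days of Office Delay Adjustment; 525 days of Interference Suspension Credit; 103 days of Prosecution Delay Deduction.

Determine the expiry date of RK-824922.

Base term: filing date + 22 years → 18 August 2029.
Office Delay Adjustment: +470 days → 1 December 2030.
Interference Suspension Credit: +525 days → 9 May 2032.
Prosecution Delay Deduction: −103 days → 27 January 2032.

January 27, 2032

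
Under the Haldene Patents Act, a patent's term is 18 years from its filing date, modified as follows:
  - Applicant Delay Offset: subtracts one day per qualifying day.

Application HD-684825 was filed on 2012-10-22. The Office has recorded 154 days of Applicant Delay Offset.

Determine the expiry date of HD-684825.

2030-05-21

Base term: filing date + 18 years → 22 October 2030.
Applicant Delay Offset: −154 days → 21 May 2030.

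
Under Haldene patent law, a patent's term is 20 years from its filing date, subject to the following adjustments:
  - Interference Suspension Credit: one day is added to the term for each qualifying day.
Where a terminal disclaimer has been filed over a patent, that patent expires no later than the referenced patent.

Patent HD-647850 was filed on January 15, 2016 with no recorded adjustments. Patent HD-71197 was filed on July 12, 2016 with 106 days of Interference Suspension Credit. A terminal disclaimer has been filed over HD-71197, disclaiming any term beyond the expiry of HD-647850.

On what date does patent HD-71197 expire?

Natural term of HD-71197:
  Base: filing + 20 years → 12 July 2036.
  Interference Suspension Credit: +106 days → 26 October 2036.
Expiry of referenced patent HD-647850:
  Base: filing + 20 years → 15 January 2036.
Terminal disclaimer: HD-71197 expires on the earlier of 26 October 2036 and 15 January 2036.

January 15, 2036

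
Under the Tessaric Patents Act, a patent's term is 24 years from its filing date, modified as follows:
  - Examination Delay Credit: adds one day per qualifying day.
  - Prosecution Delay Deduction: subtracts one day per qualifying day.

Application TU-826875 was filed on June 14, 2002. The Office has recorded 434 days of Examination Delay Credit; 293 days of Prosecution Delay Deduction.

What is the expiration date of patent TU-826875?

2026-11-02

Base term: filing date + 24 years → 14 June 2026.
Examination Delay Credit: +434 days → 22 August 2027.
Prosecution Delay Deduction: −293 days → 2 November 2026.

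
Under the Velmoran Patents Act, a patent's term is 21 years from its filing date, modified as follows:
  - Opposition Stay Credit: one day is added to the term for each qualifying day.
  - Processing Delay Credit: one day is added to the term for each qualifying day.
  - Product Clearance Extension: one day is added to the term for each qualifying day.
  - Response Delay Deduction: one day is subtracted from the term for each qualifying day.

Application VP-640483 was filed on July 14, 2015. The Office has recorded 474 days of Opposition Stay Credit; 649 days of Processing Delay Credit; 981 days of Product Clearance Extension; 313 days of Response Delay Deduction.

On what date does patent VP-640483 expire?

June 9, 2041

Base term: filing date + 21 years → 14 July 2036.
Opposition Stay Credit: +474 days → 31 October 2037.
Processing Delay Credit: +649 days → 11 August 2039.
Product Clearance Extension: +981 days → 18 April 2042.
Response Delay Deduction: −313 days → 9 June 2041.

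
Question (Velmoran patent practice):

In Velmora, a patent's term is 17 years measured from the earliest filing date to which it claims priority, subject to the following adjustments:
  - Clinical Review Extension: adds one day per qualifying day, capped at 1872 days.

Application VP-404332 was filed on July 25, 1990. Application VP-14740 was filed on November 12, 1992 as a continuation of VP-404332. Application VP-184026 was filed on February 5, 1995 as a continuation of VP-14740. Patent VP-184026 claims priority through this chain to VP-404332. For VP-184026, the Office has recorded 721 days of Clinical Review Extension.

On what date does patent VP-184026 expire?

2009-07-15

Earliest priority filing: 25 July 1990.
Base term: 25 July 1990 + 17 years → 25 July 2007.
Clinical Review Extension: 721 days (within the 1872-day cap) → +721 days → 15 July 2009.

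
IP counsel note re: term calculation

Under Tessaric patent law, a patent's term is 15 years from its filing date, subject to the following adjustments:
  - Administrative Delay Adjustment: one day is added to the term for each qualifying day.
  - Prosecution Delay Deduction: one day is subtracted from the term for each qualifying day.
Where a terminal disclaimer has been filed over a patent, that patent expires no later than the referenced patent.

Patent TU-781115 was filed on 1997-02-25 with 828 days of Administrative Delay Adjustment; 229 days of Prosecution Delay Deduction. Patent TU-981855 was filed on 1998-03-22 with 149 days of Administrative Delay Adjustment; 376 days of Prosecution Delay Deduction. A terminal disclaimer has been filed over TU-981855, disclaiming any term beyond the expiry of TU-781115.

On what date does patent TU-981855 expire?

2012-08-07

Natural term of TU-981855:
  Base: filing + 15 years → 22 March 2013.
  Administrative Delay Adjustment: +149 days → 18 August 2013.
  Prosecution Delay Deduction: −376 days → 7 August 2012.
Expiry of referenced patent TU-781115:
  Base: filing + 15 years → 25 February 2012.
  Administrative Delay Adjustment: +828 days → 2 June 2014.
  Prosecution Delay Deduction: −229 days → 16 October 2013.
Terminal disclaimer: TU-981855 expires on the earlier of 7 August 2012 and 16 October 2013.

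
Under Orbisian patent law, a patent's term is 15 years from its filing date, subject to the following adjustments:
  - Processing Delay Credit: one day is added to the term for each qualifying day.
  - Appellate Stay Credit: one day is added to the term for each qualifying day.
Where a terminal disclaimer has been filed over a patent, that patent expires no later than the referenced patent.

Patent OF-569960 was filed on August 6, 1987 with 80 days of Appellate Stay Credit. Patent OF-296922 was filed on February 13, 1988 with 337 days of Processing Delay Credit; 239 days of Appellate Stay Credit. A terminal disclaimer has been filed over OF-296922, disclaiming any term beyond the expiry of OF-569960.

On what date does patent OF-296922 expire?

2002-10-25

Natural term of OF-296922:
  Base: filing + 15 years → 13 February 2003.
  Processing Delay Credit: +337 days → 16 January 2004.
  Appellate Stay Credit: +239 days → 11 September 2004.
Expiry of referenced patent OF-569960:
  Base: filing + 15 years → 6 August 2002.
  Appellate Stay Credit: +80 days → 25 October 2002.
Terminal disclaimer: OF-296922 expires on the earlier of 11 September 2004 and 25 October 2002.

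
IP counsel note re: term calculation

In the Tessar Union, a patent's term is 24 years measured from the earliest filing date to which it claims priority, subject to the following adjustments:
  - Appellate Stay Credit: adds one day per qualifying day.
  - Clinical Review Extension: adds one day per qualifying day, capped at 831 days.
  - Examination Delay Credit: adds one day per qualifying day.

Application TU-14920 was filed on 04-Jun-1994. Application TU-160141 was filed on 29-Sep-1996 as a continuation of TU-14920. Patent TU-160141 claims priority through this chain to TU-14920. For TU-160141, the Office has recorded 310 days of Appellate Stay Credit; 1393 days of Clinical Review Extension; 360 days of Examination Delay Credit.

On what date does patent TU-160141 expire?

2022-07-14

Earliest priority filing: 4 June 1994.
Base term: 4 June 1994 + 24 years → 4 June 2018.
Appellate Stay Credit: +310 days → 10 April 2019.
Clinical Review Extension: 1393 days claimed exceeds the 831-day cap, so +831 days → 19 July 2021.
Examination Delay Credit: +360 days → 14 July 2022.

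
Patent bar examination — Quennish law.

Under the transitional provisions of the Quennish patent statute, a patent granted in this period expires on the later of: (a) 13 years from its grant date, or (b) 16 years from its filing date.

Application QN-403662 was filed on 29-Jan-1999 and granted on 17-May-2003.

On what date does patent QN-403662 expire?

2016-05-17

(a) grant + 13 years → 17 May 2016.
(b) filing + 16 years → 29 January 2015.
Later of the two: 17 May 2016.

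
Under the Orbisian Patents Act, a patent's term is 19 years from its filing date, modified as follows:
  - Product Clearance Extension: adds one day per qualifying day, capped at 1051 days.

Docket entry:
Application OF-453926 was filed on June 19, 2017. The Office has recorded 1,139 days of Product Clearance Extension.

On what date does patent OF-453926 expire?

Base term: filing date + 19 years → 19 June 2036.
Product Clearance Extension: 1139 days claimed exceeds the 1051-day cap, so +1051 days → 6 May 2039.

May 6, 2039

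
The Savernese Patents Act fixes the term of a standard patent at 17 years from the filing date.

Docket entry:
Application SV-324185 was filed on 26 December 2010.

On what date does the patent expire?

December 26, 2027

Filing date + 17 years → 26 December 2027.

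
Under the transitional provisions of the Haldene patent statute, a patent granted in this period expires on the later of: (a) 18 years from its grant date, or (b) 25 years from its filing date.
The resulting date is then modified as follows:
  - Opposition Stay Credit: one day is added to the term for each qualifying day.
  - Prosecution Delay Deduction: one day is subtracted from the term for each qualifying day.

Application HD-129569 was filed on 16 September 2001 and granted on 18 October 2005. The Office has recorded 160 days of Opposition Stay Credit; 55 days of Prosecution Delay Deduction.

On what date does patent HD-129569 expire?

2026-12-30

(a) grant + 18 years → 18 October 2023.
(b) filing + 25 years → 16 September 2026.
Later of the two: 16 September 2026.
Opposition Stay Credit: +160 days → 23 February 2027.
Prosecution Delay Deduction: −55 days → 30 December 2026.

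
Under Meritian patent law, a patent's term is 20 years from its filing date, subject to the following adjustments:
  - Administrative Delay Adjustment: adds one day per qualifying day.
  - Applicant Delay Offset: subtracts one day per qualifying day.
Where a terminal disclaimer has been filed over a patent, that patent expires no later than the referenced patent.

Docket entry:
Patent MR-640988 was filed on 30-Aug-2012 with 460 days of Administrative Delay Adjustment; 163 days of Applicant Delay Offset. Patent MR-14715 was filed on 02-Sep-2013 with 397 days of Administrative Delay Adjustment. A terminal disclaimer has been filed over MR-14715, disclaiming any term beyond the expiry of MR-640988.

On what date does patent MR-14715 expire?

Natural term of MR-14715:
  Base: filing + 20 years → 2 September 2033.
  Administrative Delay Adjustment: +397 days → 4 October 2034.
Expiry of referenced patent MR-640988:
  Base: filing + 20 years → 30 August 2032.
  Administrative Delay Adjustment: +460 days → 3 December 2033.
  Applicant Delay Offset: −163 days → 23 June 2033.
Terminal disclaimer: MR-14715 expires on the earlier of 4 October 2034 and 23 June 2033.

June 23, 2033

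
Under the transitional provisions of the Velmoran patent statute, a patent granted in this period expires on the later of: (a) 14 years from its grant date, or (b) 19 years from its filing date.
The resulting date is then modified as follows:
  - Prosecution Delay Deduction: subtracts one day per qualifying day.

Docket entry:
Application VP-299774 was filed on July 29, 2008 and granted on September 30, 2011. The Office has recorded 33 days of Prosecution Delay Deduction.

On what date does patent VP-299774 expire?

(a) grant + 14 years → 30 September 2025.
(b) filing + 19 years → 29 July 2027.
Later of the two: 29 July 2027.
Prosecution Delay Deduction: −33 days → 26 June 2027.

June 26, 2027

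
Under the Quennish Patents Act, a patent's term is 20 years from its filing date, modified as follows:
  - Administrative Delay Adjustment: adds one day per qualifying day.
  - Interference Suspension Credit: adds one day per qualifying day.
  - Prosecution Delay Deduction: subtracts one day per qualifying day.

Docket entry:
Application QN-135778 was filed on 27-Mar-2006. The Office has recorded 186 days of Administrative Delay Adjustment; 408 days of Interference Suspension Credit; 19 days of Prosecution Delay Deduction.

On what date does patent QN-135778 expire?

Base term: filing date + 20 years → 27 March 2026.
Administrative Delay Adjustment: +186 days → 29 September 2026.
Interference Suspension Credit: +408 days → 11 November 2027.
Prosecution Delay Deduction: −19 days → 23 October 2027.

October 23, 2027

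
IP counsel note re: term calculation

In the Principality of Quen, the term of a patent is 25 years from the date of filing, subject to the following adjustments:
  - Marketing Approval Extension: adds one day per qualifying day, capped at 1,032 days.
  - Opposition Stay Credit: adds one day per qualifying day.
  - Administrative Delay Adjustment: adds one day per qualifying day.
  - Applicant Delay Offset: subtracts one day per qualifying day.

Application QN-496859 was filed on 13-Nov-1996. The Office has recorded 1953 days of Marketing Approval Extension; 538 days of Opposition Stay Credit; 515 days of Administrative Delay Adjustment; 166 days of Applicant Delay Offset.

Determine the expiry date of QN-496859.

2027-02-14

Base term: filing date + 25 years → 13 November 2021.
Marketing Approval Extension: 1953 days claimed exceeds the 1032-day cap, so +1032 days → 10 September 2024.
Opposition Stay Credit: +538 days → 2 March 2026.
Administrative Delay Adjustment: +515 days → 30 July 2027.
Applicant Delay Offset: −166 days → 14 February 2027.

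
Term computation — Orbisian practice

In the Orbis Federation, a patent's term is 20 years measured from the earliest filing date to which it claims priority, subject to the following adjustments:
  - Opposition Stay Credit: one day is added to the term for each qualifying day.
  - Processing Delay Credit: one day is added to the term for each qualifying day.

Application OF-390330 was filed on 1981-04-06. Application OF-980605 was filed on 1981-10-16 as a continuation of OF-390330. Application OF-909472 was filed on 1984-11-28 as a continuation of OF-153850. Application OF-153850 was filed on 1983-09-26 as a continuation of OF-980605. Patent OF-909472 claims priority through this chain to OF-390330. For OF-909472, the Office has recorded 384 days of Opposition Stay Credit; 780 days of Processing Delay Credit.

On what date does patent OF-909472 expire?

Earliest priority filing: 6 April 1981.
Base term: 6 April 1981 + 20 years → 6 April 2001.
Opposition Stay Credit: +384 days → 25 April 2002.
Processing Delay Credit: +780 days → 13 June 2004.

2004-06-13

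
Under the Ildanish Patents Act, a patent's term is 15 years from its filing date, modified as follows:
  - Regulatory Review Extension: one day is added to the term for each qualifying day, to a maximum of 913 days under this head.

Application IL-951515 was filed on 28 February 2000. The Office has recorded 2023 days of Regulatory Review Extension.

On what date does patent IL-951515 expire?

Base term: filing date + 15 years → 28 February 2015.
Regulatory Review Extension: 2023 days claimed exceeds the 913-day cap, so +913 days → 29 August 2017.

August 29, 2017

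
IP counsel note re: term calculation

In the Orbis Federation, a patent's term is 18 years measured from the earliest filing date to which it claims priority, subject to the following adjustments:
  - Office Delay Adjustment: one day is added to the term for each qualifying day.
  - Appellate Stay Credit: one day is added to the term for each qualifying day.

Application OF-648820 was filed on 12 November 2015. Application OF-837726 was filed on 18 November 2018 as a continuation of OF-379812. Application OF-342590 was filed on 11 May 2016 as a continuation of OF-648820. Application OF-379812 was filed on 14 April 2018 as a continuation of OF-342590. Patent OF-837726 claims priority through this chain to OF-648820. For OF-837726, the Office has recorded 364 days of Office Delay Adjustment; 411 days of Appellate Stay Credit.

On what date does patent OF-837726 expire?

December 27, 2035

Earliest priority filing: 12 November 2015.
Base term: 12 November 2015 + 18 years → 12 November 2033.
Office Delay Adjustment: +364 days → 11 November 2034.
Appellate Stay Credit: +411 days → 27 December 2035.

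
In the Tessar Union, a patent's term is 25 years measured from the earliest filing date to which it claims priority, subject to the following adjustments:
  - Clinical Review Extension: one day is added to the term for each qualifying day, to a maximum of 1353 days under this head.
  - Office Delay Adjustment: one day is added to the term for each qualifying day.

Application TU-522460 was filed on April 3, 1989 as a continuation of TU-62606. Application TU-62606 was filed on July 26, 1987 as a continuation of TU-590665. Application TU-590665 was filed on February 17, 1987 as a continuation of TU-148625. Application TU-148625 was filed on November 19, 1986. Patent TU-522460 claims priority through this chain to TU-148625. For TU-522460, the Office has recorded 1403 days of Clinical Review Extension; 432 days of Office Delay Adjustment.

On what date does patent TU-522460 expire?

Earliest priority filing: 19 November 1986.
Base term: 19 November 1986 + 25 years → 19 November 2011.
Clinical Review Extension: 1403 days claimed exceeds the 1353-day cap, so +1353 days → 3 August 2015.
Office Delay Adjustment: +432 days → 8 October 2016.

October 8, 2016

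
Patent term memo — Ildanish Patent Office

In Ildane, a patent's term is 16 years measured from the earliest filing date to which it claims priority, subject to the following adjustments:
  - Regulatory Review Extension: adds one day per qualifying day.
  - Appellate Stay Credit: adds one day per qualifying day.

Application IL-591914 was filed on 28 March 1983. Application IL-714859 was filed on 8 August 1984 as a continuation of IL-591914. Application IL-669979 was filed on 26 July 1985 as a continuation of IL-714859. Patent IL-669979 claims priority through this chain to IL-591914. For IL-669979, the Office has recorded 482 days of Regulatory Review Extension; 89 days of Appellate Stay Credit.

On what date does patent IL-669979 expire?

October 19, 2000

Earliest priority filing: 28 March 1983.
Base term: 28 March 1983 + 16 years → 28 March 1999.
Regulatory Review Extension: +482 days → 22 July 2000.
Appellate Stay Credit: +89 days → 19 October 2000.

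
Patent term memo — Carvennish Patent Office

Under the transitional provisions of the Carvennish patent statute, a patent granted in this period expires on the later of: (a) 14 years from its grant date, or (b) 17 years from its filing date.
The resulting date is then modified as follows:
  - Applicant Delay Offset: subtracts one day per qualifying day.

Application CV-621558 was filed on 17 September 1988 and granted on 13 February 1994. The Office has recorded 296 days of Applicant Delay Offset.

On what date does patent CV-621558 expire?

2007-04-23

(a) grant + 14 years → 13 February 2008.
(b) filing + 17 years → 17 September 2005.
Later of the two: 13 February 2008.
Applicant Delay Offset: −296 days → 23 April 2007.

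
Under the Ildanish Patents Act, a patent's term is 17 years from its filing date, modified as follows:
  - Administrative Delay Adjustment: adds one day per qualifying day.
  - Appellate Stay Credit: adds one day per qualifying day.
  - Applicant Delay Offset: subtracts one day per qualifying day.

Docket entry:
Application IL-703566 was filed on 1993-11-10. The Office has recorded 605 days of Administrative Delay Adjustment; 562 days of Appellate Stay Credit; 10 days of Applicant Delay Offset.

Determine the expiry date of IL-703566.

2014-01-10

Base term: filing date + 17 years → 10 November 2010.
Administrative Delay Adjustment: +605 days → 7 July 2012.
Appellate Stay Credit: +562 days → 20 January 2014.
Applicant Delay Offset: −10 days → 10 January 2014.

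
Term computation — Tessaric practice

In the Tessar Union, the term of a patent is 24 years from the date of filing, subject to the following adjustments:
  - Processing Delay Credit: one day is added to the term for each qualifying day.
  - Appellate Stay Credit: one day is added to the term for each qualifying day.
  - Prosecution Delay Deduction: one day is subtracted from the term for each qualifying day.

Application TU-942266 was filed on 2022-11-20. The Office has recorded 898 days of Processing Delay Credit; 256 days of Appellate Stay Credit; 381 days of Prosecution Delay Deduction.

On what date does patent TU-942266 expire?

2049-01-01

Base term: filing date + 24 years → 20 November 2046.
Processing Delay Credit: +898 days → 6 May 2049.
Appellate Stay Credit: +256 days → 17 January 2050.
Prosecution Delay Deduction: −381 days → 1 January 2049.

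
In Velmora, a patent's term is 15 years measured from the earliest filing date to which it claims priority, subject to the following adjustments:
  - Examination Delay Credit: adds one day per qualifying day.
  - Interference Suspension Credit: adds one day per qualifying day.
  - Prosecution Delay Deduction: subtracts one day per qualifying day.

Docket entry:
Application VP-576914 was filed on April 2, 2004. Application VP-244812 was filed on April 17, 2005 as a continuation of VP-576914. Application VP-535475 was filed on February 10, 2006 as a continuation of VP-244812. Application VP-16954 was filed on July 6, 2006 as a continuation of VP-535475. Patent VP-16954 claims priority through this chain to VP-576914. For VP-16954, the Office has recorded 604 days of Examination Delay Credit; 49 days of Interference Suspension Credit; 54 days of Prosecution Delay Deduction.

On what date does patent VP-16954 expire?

2020-11-21

Earliest priority filing: 2 April 2004.
Base term: 2 April 2004 + 15 years → 2 April 2019.
Examination Delay Credit: +604 days → 26 November 2020.
Interference Suspension Credit: +49 days → 14 January 2021.
Prosecution Delay Deduction: −54 days → 21 November 2020.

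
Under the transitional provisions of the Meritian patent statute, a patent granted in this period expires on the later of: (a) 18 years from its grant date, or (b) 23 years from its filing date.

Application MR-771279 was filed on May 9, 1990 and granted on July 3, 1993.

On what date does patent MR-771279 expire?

(a) grant + 18 years → 3 July 2011.
(b) filing + 23 years → 9 May 2013.
Later of the two: 9 May 2013.

2013-05-09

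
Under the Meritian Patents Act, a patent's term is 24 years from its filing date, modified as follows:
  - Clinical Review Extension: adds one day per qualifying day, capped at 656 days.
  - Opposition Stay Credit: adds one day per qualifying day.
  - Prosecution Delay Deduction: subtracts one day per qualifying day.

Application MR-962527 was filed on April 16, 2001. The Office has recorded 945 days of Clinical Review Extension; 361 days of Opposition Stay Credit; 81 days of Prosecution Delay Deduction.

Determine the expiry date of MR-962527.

2027-11-08

Base term: filing date + 24 years → 16 April 2025.
Clinical Review Extension: 945 days claimed exceeds the 656-day cap, so +656 days → 1 February 2027.
Opposition Stay Credit: +361 days → 28 January 2028.
Prosecution Delay Deduction: −81 days → 8 November 2027.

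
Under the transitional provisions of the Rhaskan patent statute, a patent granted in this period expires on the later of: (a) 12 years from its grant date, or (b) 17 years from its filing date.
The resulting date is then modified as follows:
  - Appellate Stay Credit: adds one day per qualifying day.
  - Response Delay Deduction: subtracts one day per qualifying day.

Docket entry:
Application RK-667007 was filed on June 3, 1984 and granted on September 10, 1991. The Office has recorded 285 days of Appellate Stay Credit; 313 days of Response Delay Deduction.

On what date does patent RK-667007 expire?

August 13, 2003

(a) grant + 12 years → 10 September 2003.
(b) filing + 17 years → 3 June 2001.
Later of the two: 10 September 2003.
Appellate Stay Credit: +285 days → 21 June 2004.
Response Delay Deduction: −313 days → 13 August 2003.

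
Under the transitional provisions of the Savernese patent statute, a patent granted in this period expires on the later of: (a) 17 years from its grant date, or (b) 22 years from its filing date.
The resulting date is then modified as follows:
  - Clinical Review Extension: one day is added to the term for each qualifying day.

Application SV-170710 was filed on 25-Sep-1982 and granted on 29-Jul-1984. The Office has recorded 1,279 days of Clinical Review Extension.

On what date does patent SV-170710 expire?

March 27, 2008

(a) grant + 17 years → 29 July 2001.
(b) filing + 22 years → 25 September 2004.
Later of the two: 25 September 2004.
Clinical Review Extension: +1279 days → 27 March 2008.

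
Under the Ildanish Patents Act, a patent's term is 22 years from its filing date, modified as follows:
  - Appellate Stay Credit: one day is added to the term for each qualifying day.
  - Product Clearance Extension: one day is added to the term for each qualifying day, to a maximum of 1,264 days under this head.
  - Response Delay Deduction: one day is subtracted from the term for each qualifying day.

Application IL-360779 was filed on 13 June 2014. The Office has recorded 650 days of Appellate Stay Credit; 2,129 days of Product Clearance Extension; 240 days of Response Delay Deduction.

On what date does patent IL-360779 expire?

Base term: filing date + 22 years → 13 June 2036.
Appellate Stay Credit: +650 days → 25 March 2038.
Product Clearance Extension: 2129 days claimed exceeds the 1264-day cap, so +1264 days → 9 September 2041.
Response Delay Deduction: −240 days → 12 January 2041.

2041-01-12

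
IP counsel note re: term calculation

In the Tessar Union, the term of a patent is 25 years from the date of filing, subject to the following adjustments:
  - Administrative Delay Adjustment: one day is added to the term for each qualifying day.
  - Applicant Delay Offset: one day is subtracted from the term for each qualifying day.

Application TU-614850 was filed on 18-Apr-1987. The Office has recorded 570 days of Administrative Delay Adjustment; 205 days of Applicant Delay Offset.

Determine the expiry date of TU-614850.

Base term: filing date + 25 years → 18 April 2012.
Administrative Delay Adjustment: +570 days → 9 November 2013.
Applicant Delay Offset: −205 days → 18 April 2013.

2013-04-18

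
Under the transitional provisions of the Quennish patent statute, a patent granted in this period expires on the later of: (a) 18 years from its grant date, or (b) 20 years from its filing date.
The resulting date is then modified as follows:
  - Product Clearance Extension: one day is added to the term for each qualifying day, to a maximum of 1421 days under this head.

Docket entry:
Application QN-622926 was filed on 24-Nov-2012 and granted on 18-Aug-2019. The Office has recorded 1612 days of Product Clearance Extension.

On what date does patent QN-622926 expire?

2041-07-09

(a) grant + 18 years → 18 August 2037.
(b) filing + 20 years → 24 November 2032.
Later of the two: 18 August 2037.
Product Clearance Extension: 1612 days claimed exceeds the 1421-day cap, so +1421 days → 9 July 2041.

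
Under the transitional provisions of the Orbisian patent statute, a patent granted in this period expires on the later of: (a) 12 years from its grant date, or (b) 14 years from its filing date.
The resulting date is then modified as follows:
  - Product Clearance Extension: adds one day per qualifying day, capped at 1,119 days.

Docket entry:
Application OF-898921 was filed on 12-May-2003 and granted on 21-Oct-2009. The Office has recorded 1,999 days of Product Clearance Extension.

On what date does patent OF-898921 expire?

November 13, 2024

(a) grant + 12 years → 21 October 2021.
(b) filing + 14 years → 12 May 2017.
Later of the two: 21 October 2021.
Product Clearance Extension: 1999 days claimed exceeds the 1119-day cap, so +1119 days → 13 November 2024.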